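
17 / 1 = 17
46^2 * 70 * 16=2369920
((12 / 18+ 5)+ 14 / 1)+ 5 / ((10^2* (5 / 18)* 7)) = 19.69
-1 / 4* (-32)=8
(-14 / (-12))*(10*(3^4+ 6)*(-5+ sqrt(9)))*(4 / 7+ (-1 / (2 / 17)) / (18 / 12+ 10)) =7830 / 23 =340.43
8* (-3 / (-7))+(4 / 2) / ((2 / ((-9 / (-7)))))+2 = 47 / 7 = 6.71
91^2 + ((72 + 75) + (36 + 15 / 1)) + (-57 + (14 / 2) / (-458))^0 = 8480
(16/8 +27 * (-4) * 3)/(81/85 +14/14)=-13685/83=-164.88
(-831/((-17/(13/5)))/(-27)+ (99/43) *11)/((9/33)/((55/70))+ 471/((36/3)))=328269128/630432675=0.52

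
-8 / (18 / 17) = -68 / 9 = -7.56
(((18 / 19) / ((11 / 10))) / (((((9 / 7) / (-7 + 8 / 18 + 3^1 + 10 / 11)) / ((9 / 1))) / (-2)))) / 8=9170 / 2299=3.99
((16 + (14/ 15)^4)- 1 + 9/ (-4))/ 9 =2735539/ 1822500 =1.50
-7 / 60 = -0.12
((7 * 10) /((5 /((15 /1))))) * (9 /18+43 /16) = 5355 /8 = 669.38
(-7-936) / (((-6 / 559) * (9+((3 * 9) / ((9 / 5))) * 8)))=12259 / 18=681.06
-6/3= -2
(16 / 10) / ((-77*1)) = -0.02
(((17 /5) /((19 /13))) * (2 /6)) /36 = 221 /10260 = 0.02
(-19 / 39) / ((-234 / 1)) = 19 / 9126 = 0.00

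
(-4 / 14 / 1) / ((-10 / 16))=0.46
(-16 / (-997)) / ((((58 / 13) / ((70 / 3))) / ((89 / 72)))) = 80990 / 780651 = 0.10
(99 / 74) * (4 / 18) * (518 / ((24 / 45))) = 1155 / 4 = 288.75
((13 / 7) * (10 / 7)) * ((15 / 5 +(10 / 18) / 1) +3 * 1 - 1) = 6500 / 441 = 14.74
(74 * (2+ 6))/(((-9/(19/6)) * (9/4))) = -22496/243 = -92.58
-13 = -13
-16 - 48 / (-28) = -14.29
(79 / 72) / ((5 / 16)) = 158 / 45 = 3.51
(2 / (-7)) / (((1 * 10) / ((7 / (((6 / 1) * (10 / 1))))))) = -1 / 300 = -0.00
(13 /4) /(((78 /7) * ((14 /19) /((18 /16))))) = 57 /128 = 0.45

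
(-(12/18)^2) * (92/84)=-92/189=-0.49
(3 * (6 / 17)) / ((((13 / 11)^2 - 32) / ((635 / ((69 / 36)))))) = -16596360 / 1447873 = -11.46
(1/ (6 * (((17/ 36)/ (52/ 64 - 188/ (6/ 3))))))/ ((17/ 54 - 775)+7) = 120771/ 2818940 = 0.04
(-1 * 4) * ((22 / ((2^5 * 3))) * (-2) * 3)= 5.50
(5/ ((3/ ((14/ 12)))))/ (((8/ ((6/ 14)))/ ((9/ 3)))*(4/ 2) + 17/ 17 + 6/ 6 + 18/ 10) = 175/ 1462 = 0.12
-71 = -71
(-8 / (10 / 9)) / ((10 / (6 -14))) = 144 / 25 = 5.76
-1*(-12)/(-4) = -3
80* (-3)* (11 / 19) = -2640 / 19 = -138.95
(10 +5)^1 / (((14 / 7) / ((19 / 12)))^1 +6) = 95 / 46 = 2.07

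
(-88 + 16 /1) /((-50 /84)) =3024 /25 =120.96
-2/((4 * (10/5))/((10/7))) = -5/14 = -0.36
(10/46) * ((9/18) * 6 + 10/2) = 40/23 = 1.74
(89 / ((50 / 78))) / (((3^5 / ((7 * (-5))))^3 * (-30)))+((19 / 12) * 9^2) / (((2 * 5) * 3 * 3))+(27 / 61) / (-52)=651004797277 / 455147330040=1.43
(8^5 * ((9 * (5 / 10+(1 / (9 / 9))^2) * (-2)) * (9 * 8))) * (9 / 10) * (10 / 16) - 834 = -35832642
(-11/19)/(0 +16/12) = -33/76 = -0.43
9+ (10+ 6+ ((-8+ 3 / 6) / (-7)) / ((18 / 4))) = 530 / 21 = 25.24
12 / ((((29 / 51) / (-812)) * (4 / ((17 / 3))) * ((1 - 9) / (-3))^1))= -18207 / 2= -9103.50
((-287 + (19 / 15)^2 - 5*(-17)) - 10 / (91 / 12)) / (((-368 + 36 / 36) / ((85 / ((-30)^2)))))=70211683 / 1352578500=0.05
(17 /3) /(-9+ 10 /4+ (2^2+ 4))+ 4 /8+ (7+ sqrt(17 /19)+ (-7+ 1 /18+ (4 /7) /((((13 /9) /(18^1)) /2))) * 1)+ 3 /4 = sqrt(323) /19+ 21103 /1092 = 20.27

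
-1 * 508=-508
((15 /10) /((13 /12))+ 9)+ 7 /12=1711 /156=10.97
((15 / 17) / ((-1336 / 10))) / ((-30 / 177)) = 885 / 22712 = 0.04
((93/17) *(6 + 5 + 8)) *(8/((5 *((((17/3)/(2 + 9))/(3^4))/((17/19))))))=1988712/85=23396.61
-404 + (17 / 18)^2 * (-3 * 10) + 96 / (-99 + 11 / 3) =-3334099 / 7722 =-431.77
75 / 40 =15 / 8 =1.88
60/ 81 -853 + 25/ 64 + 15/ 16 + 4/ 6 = -1469257/ 1728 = -850.26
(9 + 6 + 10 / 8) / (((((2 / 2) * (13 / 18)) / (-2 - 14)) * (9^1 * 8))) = -5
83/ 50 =1.66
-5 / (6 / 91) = -455 / 6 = -75.83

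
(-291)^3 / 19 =-24642171 / 19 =-1296956.37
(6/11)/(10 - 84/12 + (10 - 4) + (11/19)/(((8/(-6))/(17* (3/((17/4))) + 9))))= -152/33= -4.61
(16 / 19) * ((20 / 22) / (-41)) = -160 / 8569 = -0.02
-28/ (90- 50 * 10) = 14/ 205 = 0.07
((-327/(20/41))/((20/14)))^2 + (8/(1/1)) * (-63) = 8787474801/40000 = 219686.87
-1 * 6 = -6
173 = 173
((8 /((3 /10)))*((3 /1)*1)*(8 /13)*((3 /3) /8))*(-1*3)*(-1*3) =720 /13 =55.38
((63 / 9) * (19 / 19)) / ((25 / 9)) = 63 / 25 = 2.52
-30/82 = -15/41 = -0.37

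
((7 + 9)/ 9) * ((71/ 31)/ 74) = 568/ 10323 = 0.06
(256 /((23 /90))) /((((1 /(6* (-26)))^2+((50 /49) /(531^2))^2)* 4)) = 6094578.93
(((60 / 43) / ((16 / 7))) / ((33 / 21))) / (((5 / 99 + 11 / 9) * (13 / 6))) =315 / 2236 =0.14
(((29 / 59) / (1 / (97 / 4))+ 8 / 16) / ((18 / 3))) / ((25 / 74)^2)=1337513 / 73750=18.14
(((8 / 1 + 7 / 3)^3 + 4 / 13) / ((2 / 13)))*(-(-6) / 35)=387391 / 315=1229.81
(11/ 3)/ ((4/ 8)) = 22/ 3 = 7.33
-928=-928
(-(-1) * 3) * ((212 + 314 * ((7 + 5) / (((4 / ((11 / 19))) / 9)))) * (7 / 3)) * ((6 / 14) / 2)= 145929 / 19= 7680.47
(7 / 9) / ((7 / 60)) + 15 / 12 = 95 / 12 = 7.92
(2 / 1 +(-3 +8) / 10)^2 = 25 / 4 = 6.25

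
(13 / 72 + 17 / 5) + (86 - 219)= -129.42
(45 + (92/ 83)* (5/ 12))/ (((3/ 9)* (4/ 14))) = 39620/ 83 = 477.35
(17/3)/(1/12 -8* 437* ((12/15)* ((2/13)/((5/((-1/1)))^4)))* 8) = -2762500/2644303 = -1.04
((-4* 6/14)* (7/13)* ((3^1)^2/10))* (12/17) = -0.59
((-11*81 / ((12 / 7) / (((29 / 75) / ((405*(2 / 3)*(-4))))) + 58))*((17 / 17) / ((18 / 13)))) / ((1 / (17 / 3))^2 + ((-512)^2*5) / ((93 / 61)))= 540147069 / 3413482842898468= 0.00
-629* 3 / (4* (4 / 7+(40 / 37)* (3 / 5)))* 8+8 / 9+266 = -2826.36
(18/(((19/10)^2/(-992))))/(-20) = 89280/361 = 247.31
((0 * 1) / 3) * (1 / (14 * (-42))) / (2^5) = 0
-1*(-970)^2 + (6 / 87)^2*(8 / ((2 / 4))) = -791296836 / 841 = -940899.92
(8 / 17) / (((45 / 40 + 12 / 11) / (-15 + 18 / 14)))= -22528 / 7735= -2.91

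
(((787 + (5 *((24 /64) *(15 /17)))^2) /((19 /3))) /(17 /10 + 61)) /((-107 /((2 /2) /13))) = -6639535 /4643892448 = -0.00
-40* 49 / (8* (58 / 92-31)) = 11270 / 1397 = 8.07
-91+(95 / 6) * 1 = -75.17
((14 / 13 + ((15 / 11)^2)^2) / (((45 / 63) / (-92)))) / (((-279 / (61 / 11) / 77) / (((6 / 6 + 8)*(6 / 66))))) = 237341867812 / 324517765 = 731.37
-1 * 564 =-564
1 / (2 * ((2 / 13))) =13 / 4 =3.25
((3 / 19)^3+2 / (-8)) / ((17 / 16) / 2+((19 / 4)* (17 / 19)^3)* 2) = -54008 / 1610155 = -0.03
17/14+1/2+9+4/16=307/28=10.96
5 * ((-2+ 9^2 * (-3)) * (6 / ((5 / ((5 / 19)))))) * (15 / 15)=-7350 / 19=-386.84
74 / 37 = 2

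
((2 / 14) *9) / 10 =9 / 70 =0.13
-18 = -18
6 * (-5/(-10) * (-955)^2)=2736075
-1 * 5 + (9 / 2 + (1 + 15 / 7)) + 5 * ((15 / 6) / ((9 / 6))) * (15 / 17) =2379 / 238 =10.00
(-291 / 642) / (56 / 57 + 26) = -5529 / 329132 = -0.02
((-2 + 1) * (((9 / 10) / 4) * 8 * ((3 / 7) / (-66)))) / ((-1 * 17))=-9 / 13090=-0.00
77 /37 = 2.08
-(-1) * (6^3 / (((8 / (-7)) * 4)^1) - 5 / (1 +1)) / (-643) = 199 / 2572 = 0.08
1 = 1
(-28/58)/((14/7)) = -7/29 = -0.24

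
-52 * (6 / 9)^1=-104 / 3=-34.67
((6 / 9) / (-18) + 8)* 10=2150 / 27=79.63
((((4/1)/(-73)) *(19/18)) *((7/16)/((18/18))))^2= 17689/27625536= 0.00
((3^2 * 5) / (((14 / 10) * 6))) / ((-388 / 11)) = -825 / 5432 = -0.15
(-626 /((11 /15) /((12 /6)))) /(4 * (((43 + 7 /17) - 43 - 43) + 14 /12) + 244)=-478890 /21967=-21.80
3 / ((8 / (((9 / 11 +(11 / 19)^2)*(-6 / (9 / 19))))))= -1145 / 209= -5.48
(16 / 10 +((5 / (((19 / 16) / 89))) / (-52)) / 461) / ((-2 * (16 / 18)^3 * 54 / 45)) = -54798687 / 58299904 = -0.94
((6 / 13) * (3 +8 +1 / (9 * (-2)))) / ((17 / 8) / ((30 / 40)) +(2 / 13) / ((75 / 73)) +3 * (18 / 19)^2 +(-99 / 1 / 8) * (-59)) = 14223400 / 2071867323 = 0.01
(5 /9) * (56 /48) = 35 /54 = 0.65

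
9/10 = 0.90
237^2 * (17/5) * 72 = 68750856/5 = 13750171.20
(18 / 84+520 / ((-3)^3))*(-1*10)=35995 / 189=190.45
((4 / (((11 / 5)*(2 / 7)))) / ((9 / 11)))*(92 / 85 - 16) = -17752 / 153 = -116.03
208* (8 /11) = 1664 /11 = 151.27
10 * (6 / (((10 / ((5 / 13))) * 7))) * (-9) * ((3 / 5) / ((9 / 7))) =-1.38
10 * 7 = 70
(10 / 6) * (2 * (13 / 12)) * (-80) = -2600 / 9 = -288.89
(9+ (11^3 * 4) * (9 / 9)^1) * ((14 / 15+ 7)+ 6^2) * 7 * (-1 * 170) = -836438386 / 3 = -278812795.33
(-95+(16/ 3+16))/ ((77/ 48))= -3536/ 77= -45.92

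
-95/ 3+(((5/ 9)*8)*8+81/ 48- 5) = 83/ 144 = 0.58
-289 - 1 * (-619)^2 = -383450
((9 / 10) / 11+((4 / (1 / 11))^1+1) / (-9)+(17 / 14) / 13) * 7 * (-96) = 2318208 / 715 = 3242.25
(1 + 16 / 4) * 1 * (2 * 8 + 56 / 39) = 3400 / 39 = 87.18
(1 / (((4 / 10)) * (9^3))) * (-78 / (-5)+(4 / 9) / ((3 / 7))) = 1123 / 19683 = 0.06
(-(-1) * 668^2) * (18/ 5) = 8032032/ 5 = 1606406.40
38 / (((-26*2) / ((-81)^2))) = -124659 / 26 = -4794.58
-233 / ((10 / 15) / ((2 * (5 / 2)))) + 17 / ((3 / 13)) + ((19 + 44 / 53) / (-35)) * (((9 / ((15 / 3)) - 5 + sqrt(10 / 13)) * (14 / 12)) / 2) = -13298567 / 7950 - 1051 * sqrt(130) / 41340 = -1673.07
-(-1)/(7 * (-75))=-0.00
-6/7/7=-0.12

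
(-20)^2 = 400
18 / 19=0.95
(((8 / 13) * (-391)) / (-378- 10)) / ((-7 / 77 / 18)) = -154836 / 1261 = -122.79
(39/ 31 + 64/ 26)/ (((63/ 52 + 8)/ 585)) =3507660/ 14849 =236.22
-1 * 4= -4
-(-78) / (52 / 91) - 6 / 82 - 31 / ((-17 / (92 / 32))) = 789949 / 5576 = 141.67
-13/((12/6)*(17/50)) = -19.12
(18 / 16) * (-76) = -171 / 2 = -85.50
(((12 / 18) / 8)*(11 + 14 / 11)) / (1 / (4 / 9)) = 5 / 11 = 0.45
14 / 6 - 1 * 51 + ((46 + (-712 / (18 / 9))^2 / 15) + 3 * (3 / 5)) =42241 / 5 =8448.20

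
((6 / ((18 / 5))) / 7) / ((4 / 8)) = 10 / 21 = 0.48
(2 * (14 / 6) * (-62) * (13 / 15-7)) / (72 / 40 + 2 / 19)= 1517264 / 1629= 931.41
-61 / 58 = -1.05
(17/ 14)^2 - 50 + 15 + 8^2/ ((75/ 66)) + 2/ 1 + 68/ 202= 12437393/ 494900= 25.13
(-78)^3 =-474552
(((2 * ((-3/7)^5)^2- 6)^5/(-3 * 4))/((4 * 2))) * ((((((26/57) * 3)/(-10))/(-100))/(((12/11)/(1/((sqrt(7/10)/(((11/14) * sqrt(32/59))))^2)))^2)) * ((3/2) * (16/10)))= 17886851291833914493222198727941372908487349683339776/349854829731965324438194556481881999278707278614413475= 0.05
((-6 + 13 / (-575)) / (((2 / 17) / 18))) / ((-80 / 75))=1589517 / 1840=863.87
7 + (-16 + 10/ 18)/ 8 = 365/ 72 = 5.07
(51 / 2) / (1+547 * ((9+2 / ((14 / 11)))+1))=357 / 88628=0.00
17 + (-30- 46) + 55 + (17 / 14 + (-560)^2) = 4390361 / 14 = 313597.21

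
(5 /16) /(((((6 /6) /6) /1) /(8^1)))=15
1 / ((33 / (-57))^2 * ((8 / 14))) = 2527 / 484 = 5.22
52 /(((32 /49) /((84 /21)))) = 637 /2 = 318.50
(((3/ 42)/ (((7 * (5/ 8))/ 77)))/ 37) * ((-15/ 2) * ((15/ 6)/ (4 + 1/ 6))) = -198/ 1295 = -0.15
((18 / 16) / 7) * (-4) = -9 / 14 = -0.64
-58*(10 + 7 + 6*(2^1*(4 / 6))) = -1450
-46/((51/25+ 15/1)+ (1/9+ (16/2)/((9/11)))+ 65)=-0.50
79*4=316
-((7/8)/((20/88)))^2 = -14.82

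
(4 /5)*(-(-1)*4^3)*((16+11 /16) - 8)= 2224 /5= 444.80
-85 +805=720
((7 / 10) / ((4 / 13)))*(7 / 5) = 3.18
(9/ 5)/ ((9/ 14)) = 14/ 5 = 2.80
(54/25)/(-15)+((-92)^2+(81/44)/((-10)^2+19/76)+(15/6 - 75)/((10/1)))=18651085033/2205500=8456.62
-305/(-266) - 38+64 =7221/266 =27.15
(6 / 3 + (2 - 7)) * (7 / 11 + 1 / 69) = -494 / 253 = -1.95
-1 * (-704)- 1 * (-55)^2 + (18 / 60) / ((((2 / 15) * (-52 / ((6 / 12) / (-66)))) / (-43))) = -21241921 / 9152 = -2321.01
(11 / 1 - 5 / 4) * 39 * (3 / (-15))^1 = -76.05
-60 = -60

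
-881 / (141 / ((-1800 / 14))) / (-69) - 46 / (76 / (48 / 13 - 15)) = -4.80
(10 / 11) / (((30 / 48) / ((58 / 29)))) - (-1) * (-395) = -4313 / 11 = -392.09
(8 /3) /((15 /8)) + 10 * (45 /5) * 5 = 20314 /45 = 451.42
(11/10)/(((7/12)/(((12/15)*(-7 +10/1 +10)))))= 3432/175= 19.61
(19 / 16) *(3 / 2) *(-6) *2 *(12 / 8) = -513 / 16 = -32.06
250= 250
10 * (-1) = -10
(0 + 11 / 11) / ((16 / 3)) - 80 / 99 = -983 / 1584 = -0.62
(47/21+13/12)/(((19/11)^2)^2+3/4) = 1361613/3956449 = 0.34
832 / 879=0.95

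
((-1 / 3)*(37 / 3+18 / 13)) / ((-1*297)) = 535 / 34749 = 0.02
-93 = -93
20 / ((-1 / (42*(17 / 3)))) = -4760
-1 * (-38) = 38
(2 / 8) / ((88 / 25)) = 25 / 352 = 0.07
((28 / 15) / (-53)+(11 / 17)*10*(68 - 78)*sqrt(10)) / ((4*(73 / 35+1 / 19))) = -182875*sqrt(10) / 24174 - 931 / 226098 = -23.93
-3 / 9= -1 / 3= -0.33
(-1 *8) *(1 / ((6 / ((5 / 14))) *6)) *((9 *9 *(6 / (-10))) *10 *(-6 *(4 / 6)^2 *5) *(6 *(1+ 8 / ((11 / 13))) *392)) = -12645818.18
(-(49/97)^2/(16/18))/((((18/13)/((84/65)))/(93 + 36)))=-6504309/188180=-34.56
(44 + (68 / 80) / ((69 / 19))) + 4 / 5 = 62147 / 1380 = 45.03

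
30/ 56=15/ 28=0.54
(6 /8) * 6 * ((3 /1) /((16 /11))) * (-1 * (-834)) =123849 /16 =7740.56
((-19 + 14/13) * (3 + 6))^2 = 4397409/169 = 26020.17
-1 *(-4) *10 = 40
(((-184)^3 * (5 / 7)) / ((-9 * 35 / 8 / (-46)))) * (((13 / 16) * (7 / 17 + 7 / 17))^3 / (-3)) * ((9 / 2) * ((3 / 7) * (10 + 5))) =73777281240 / 4913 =15016747.66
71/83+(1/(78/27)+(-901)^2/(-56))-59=-879425691/60424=-14554.24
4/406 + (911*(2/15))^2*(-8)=-5391166366/45675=-118033.20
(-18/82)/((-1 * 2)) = 9/82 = 0.11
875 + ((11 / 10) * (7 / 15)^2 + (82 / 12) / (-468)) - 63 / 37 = 11344433483 / 12987000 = 873.52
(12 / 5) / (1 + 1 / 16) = 192 / 85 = 2.26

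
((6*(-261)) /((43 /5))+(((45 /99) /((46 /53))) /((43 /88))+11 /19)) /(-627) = 3390691 /11781957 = 0.29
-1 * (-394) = 394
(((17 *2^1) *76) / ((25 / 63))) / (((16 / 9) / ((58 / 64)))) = 5311089 / 1600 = 3319.43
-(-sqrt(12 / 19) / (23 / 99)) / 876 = 33* sqrt(57) / 63802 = 0.00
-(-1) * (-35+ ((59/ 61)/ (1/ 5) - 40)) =-4280/ 61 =-70.16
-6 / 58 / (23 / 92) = -12 / 29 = -0.41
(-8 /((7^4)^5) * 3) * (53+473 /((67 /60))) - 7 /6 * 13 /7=-69499063945224650935 /32076491051640024402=-2.17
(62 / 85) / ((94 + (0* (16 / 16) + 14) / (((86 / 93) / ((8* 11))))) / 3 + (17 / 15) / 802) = 6414396 / 4180878527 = 0.00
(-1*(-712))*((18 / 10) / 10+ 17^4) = 1486677004 / 25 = 59467080.16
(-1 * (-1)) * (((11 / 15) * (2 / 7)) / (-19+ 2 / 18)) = -33 / 2975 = -0.01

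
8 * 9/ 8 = 9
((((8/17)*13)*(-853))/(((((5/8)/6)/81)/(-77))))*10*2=106232974848/17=6248998520.47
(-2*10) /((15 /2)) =-8 /3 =-2.67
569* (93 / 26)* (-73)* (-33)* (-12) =-764862318 / 13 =-58835562.92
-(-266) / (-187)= -266 / 187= -1.42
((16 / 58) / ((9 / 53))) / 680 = 53 / 22185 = 0.00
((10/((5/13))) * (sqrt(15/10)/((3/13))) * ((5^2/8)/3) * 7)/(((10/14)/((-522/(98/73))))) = -1788865 * sqrt(6)/8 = -547725.81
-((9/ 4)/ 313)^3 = -729/ 1962515008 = -0.00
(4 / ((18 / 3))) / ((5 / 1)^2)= 2 / 75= 0.03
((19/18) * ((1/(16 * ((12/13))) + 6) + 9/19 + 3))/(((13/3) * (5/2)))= 34807/37440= 0.93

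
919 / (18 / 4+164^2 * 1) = 1838 / 53801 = 0.03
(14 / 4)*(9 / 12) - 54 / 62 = 435 / 248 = 1.75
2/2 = 1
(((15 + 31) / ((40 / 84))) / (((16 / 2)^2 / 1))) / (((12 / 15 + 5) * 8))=483 / 14848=0.03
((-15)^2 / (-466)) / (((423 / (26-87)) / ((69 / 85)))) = 21045 / 372334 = 0.06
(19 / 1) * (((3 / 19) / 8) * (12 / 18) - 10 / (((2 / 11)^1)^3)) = -31611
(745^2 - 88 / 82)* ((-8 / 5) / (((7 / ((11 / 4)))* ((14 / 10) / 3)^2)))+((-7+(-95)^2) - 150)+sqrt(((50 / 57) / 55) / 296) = -22403710506 / 14063+sqrt(115995) / 46398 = -1593096.10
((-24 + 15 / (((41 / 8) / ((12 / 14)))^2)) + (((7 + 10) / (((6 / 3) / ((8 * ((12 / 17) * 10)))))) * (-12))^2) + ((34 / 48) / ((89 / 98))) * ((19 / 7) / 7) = 2918634476572259 / 87970092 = 33177576.72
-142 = -142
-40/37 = -1.08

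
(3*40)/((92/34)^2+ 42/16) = 277440/22997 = 12.06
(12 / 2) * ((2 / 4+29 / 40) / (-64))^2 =7203 / 3276800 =0.00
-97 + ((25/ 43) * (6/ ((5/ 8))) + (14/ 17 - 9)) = -72804/ 731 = -99.60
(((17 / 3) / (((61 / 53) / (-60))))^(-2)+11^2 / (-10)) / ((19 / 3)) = -1.91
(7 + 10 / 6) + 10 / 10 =29 / 3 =9.67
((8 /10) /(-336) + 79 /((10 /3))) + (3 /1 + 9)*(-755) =-3795247 /420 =-9036.30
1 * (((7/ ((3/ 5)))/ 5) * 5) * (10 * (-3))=-350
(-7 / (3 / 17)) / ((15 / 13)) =-1547 / 45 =-34.38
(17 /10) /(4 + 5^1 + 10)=17 /190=0.09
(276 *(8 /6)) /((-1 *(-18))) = 184 /9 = 20.44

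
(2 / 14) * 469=67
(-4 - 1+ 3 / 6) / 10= -9 / 20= -0.45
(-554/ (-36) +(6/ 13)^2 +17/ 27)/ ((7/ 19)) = 2814451/ 63882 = 44.06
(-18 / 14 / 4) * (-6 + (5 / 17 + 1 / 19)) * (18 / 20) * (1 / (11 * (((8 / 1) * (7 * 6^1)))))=2241 / 5064640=0.00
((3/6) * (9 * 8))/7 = 36/7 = 5.14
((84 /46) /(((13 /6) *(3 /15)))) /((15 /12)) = 1008 /299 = 3.37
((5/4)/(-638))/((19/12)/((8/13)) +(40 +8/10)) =-300/6641261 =-0.00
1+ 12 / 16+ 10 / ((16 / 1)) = 19 / 8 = 2.38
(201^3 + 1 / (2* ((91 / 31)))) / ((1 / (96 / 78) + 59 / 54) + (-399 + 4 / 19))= -6065504390952 / 296444057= -20460.87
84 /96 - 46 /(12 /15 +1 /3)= -5401 /136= -39.71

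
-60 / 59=-1.02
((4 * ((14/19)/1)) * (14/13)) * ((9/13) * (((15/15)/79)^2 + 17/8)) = 93584610/20039851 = 4.67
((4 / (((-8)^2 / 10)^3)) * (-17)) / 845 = -425 / 1384448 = -0.00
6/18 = 1/3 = 0.33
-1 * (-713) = 713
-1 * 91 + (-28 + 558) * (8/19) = 2511/19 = 132.16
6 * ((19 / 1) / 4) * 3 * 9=1539 / 2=769.50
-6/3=-2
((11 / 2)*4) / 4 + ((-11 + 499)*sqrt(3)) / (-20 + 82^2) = 61*sqrt(3) / 838 + 11 / 2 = 5.63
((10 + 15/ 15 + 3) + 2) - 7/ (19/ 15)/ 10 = 587/ 38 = 15.45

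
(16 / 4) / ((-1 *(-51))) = 4 / 51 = 0.08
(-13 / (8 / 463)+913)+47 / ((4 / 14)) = 325.12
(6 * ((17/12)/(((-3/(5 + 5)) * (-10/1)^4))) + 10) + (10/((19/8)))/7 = 8457739/798000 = 10.60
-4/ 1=-4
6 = 6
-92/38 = -2.42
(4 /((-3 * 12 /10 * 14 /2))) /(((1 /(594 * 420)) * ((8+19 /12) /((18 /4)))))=-427680 /23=-18594.78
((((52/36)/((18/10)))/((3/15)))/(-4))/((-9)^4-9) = -25/163296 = -0.00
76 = 76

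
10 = 10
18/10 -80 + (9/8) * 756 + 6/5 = 1547/2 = 773.50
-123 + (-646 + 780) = 11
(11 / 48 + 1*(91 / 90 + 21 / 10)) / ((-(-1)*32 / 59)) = 28379 / 4608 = 6.16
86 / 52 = 43 / 26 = 1.65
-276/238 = -138/119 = -1.16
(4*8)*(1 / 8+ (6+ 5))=356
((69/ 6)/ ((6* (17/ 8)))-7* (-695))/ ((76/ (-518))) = -64273699/ 1938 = -33164.96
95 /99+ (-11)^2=12074 /99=121.96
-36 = -36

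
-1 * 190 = -190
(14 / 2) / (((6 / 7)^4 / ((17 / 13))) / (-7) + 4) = 2000033 / 1126028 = 1.78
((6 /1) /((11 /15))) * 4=360 /11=32.73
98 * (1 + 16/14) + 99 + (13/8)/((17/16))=5279/17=310.53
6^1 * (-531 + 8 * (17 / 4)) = -2982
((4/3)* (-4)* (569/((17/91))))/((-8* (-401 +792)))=103558/19941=5.19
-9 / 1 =-9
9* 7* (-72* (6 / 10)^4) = -367416 / 625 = -587.87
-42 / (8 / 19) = -399 / 4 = -99.75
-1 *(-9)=9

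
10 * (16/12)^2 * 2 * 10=3200/9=355.56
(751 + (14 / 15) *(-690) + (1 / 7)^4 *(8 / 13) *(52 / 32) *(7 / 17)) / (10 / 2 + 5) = 311959 / 29155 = 10.70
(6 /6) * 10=10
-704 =-704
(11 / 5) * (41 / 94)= 0.96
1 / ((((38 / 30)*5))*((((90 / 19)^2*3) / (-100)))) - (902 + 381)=-103942 / 81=-1283.23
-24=-24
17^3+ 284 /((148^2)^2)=589296191623 /119946304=4913.00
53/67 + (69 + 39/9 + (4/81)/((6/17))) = 1209097/16281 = 74.26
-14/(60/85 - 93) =238/1569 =0.15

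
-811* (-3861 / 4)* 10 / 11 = 1423305 / 2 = 711652.50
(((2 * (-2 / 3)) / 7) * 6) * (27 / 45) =-24 / 35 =-0.69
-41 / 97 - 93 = -9062 / 97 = -93.42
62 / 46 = 31 / 23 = 1.35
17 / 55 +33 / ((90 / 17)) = 2159 / 330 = 6.54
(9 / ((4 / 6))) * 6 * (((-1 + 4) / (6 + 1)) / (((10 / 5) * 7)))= 243 / 98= 2.48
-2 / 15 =-0.13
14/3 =4.67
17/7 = 2.43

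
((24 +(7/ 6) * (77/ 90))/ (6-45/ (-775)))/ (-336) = -418469/ 34074432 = -0.01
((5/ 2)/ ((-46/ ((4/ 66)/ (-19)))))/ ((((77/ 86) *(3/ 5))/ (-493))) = -529975/ 3331251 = -0.16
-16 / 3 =-5.33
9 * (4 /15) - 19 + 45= 142 /5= 28.40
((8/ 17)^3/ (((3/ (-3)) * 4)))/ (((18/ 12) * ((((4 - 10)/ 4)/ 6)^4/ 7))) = -458752/ 14739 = -31.13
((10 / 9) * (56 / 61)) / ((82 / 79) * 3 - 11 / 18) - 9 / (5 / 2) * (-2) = 8257964 / 1085495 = 7.61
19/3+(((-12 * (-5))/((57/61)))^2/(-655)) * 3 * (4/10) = -173119/141873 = -1.22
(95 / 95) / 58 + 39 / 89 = 0.46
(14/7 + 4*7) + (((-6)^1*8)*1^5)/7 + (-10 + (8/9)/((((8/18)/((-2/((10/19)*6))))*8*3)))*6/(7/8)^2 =-5842/105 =-55.64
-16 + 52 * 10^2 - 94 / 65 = 5182.55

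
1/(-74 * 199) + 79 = 1163353/14726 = 79.00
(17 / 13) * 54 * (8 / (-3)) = -2448 / 13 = -188.31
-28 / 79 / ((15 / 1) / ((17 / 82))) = -238 / 48585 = -0.00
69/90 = 23/30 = 0.77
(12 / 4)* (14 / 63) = 2 / 3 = 0.67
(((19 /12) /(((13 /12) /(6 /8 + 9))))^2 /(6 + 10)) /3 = 1083 /256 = 4.23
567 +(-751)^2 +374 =564942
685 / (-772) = -685 / 772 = -0.89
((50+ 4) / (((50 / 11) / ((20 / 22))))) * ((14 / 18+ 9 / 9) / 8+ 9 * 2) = 984 / 5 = 196.80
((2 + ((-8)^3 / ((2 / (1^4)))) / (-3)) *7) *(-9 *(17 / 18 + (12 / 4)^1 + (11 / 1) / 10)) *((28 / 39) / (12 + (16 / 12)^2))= -2914226 / 2015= -1446.27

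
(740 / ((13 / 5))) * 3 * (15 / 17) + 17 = 170257 / 221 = 770.39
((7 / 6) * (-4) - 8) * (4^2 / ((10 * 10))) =-152 / 75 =-2.03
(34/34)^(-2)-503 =-502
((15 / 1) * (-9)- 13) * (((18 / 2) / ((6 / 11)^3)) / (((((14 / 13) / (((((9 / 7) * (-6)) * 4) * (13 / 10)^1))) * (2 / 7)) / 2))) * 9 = 674142183 / 35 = 19261205.23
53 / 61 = 0.87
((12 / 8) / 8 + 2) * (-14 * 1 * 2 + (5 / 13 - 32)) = -27125 / 208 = -130.41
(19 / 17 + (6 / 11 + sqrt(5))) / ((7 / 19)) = 5909 / 1309 + 19 *sqrt(5) / 7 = 10.58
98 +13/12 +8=1285/12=107.08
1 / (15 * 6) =0.01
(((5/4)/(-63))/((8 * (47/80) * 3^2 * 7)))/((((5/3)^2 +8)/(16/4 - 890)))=11075/2010519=0.01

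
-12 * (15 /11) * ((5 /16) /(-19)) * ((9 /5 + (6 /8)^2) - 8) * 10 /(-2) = 9225 /1216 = 7.59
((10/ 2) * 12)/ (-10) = -6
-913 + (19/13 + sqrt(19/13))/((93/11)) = -1103608/1209 + 11*sqrt(247)/1209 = -912.68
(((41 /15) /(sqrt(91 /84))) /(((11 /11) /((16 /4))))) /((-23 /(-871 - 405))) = 418528 * sqrt(39) /4485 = 582.77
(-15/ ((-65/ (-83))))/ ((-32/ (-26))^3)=-42081/ 4096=-10.27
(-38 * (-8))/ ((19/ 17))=272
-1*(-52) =52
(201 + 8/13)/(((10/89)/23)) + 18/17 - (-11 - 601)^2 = -736531721/2210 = -333272.27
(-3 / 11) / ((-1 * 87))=1 / 319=0.00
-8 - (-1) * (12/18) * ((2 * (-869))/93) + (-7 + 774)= 208285/279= 746.54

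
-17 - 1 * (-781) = 764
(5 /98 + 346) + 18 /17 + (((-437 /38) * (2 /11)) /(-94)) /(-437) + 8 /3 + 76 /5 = 44796621227 /122738385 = 364.98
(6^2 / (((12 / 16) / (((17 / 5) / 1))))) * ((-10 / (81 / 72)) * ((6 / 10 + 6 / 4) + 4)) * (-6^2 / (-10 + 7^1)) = -530944 / 5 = -106188.80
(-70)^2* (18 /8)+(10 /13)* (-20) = 143125 /13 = 11009.62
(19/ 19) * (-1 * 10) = -10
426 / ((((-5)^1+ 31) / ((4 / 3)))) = 284 / 13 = 21.85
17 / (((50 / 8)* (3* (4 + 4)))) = 17 / 150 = 0.11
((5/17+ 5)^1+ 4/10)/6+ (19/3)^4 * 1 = 11083819/6885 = 1609.85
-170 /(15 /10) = -340 /3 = -113.33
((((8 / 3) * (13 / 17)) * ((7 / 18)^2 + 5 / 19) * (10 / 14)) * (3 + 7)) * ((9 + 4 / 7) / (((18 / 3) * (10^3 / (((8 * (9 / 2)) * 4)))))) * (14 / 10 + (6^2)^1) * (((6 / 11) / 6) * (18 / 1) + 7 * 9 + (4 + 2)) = 328844308 / 89775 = 3662.98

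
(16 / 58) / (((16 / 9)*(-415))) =-9 / 24070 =-0.00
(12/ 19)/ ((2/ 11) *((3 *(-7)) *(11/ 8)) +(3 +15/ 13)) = -208/ 361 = -0.58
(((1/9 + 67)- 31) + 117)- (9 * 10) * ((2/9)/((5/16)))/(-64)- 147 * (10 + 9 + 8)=-34334/9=-3814.89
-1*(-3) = 3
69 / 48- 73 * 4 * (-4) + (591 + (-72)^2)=111111 / 16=6944.44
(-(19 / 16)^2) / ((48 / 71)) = -25631 / 12288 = -2.09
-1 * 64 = -64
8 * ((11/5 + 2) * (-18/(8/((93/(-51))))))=11718/85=137.86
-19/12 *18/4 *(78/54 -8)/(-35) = -1121/840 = -1.33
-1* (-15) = 15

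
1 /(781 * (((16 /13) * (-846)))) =-0.00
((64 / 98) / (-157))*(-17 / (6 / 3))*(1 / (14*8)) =17 / 53851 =0.00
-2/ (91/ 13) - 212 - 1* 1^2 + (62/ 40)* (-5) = -6189/ 28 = -221.04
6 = 6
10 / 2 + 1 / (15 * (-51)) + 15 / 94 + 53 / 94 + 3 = 313603 / 35955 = 8.72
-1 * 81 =-81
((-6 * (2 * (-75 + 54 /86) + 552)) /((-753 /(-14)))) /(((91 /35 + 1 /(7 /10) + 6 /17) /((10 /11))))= -962948000 /103170287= -9.33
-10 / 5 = -2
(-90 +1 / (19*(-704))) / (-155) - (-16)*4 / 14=74771847 / 14512960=5.15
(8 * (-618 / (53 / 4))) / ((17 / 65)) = -1426.68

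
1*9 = 9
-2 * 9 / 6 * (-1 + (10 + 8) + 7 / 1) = -72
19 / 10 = 1.90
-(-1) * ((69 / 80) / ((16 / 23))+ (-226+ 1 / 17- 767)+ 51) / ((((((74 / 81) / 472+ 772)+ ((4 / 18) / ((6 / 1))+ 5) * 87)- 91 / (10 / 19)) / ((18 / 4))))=-880420589271 / 215744835968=-4.08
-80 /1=-80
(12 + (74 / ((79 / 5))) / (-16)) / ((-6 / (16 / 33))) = -7399 / 7821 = -0.95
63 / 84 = 0.75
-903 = -903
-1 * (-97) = 97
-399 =-399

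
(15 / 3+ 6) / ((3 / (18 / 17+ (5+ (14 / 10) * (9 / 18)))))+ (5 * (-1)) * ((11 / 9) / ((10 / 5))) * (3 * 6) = -5137 / 170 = -30.22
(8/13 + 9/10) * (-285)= -431.88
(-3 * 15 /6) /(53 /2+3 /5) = -75 /271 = -0.28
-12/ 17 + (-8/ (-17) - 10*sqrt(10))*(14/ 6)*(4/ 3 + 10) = 1796/ 153 - 2380*sqrt(10)/ 9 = -824.51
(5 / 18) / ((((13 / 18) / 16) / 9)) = 720 / 13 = 55.38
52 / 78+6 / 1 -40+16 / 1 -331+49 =-898 / 3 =-299.33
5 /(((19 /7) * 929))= 35 /17651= 0.00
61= 61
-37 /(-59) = 37 /59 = 0.63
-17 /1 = -17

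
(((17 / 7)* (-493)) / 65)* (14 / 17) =-986 / 65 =-15.17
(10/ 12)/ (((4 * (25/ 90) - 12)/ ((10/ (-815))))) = 15/ 15974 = 0.00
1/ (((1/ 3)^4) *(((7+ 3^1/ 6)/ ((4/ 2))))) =108/ 5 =21.60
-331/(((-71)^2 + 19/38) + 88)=-662/10259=-0.06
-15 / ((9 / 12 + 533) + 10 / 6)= -36 / 1285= -0.03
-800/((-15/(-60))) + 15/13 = -3198.85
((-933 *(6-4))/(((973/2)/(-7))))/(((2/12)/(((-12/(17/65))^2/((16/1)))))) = 21195.78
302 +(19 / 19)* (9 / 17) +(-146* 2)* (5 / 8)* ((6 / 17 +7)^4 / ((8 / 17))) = -89087546893 / 78608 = -1133314.00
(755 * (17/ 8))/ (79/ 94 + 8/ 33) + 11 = 20054881/ 13436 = 1492.62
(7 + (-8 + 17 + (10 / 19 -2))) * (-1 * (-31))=8556 / 19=450.32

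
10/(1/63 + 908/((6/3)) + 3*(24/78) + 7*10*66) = 1638/831275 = 0.00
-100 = -100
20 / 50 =2 / 5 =0.40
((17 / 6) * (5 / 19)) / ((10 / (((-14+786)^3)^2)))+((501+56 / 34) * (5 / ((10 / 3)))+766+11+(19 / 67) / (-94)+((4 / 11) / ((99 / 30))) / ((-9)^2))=472046414546454964314670975 / 29906585181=15784029225989716.79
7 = 7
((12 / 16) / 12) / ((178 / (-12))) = -3 / 712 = -0.00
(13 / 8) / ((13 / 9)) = 9 / 8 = 1.12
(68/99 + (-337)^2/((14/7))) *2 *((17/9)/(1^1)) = 191138939/891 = 214521.82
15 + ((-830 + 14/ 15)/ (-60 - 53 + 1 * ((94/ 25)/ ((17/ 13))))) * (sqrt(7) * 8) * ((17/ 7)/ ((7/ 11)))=15 + 1581361760 * sqrt(7)/ 6880041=623.12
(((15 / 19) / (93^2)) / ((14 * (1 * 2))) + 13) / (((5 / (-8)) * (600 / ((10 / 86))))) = -19938833 / 4946363100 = -0.00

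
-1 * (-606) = 606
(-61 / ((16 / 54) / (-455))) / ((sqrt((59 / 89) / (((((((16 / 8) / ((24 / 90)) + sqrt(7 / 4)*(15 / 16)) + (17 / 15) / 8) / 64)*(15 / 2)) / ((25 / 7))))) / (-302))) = -22631427*sqrt(8270325*sqrt(7) + 134824676) / 15104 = -18756967.88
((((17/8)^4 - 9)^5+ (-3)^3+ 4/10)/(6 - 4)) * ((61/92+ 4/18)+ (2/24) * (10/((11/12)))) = 18064485405038606433630906611/105008090639591622574080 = 172029.46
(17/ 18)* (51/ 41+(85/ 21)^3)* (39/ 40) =1417241839/ 22782060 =62.21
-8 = -8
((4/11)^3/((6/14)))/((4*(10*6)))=0.00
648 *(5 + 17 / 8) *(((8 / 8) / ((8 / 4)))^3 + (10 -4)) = 226233 / 8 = 28279.12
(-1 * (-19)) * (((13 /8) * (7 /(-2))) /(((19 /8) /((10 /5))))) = -91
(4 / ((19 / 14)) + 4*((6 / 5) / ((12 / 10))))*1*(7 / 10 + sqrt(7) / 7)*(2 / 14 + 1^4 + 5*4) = 19536*sqrt(7) / 931 + 9768 / 95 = 158.34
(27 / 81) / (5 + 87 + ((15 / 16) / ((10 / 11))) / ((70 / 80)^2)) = 49 / 13722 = 0.00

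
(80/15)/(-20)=-4/15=-0.27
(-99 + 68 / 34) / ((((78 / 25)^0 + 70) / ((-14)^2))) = -19012 / 71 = -267.77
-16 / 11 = -1.45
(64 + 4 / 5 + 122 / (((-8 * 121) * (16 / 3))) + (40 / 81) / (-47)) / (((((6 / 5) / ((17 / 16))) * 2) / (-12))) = -162298047779 / 471702528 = -344.07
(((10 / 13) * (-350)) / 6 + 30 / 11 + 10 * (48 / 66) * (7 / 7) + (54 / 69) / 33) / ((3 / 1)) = -343846 / 29601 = -11.62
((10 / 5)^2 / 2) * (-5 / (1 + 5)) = -5 / 3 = -1.67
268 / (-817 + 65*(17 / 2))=-1.01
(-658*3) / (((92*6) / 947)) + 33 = -308527 / 92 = -3353.55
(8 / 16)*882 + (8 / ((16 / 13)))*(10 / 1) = 506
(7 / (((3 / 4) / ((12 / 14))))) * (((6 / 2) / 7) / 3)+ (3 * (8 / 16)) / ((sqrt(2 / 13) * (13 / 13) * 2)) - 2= -6 / 7+ 3 * sqrt(26) / 8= 1.05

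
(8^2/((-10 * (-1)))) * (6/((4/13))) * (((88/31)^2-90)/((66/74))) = -11465.88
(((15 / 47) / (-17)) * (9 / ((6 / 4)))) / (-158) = 45 / 63121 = 0.00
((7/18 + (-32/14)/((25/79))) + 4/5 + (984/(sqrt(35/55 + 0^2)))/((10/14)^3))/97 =-19007/305550 + 48216 * sqrt(77)/12125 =34.83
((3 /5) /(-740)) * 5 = -0.00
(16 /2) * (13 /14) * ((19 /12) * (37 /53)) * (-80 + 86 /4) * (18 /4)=-3207789 /1484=-2161.58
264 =264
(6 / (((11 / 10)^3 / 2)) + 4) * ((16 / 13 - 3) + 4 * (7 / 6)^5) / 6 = 752636849 / 50455548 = 14.92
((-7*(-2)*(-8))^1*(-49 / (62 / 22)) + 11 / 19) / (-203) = -1147333 / 119567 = -9.60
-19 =-19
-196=-196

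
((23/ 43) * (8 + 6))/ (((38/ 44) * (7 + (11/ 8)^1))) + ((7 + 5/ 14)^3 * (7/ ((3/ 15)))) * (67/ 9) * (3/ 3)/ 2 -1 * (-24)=20047621988603/ 386238384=51904.79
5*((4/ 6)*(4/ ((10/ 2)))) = 2.67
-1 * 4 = -4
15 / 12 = 5 / 4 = 1.25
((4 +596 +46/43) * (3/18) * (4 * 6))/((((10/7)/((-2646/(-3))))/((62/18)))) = 1099282072/215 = 5112939.87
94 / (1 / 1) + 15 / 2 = 203 / 2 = 101.50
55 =55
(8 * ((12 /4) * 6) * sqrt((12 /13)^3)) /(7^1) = 18.24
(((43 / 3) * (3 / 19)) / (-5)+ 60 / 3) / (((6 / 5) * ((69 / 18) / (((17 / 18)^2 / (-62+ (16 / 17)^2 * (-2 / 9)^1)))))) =-51699499 / 848342856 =-0.06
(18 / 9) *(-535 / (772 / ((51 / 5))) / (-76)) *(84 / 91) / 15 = 5457 / 476710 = 0.01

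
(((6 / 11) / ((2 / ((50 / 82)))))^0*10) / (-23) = -10 / 23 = -0.43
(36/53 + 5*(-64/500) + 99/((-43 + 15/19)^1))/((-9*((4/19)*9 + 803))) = 46561799/146259958050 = 0.00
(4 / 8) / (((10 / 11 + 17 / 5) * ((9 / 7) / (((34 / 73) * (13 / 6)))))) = 0.09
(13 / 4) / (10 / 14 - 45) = -91 / 1240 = -0.07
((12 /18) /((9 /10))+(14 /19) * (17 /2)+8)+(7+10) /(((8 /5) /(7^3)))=15018091 /4104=3659.38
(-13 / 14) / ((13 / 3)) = -3 / 14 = -0.21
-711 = -711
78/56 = 39/28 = 1.39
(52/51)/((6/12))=104/51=2.04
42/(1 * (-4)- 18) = -21/11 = -1.91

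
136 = 136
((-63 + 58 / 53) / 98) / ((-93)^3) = 3281 / 4177830258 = 0.00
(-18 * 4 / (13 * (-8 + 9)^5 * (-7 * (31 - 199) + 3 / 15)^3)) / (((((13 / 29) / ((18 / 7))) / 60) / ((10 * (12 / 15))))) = -2255040000 / 240623634790903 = -0.00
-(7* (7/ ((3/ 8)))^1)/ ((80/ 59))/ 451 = -2891/ 13530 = -0.21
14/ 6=7/ 3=2.33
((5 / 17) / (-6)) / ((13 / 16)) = -40 / 663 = -0.06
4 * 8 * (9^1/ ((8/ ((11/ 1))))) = 396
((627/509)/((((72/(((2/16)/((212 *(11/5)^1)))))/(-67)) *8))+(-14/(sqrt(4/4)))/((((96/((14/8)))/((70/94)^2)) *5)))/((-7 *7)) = 0.00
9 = 9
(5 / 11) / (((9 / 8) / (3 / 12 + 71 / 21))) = 1.47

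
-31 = -31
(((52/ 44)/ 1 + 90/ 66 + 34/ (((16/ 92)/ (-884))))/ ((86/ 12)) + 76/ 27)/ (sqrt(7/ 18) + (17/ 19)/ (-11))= -244556671744 * sqrt(14)/ 23263731 - 39784338944/ 7754577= -44464.08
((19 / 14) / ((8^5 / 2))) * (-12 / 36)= -19 / 688128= -0.00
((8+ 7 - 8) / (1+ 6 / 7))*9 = 441 / 13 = 33.92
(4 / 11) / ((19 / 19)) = 4 / 11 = 0.36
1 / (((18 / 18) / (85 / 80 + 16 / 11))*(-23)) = -443 / 4048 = -0.11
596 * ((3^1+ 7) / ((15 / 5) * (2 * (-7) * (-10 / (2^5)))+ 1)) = 47680 / 113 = 421.95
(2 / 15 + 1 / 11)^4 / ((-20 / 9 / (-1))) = 1874161 / 1647112500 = 0.00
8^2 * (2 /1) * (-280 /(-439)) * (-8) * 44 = -12615680 /439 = -28737.31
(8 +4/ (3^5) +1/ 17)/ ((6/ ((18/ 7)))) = 33359/ 9639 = 3.46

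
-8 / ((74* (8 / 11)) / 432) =-2376 / 37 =-64.22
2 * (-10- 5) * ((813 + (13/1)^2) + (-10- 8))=-28920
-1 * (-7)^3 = 343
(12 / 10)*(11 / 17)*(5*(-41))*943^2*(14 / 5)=-33688309116 / 85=-396333048.42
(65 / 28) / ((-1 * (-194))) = 65 / 5432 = 0.01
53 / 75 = 0.71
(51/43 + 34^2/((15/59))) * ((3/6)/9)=2933537/11610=252.67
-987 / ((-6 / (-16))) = -2632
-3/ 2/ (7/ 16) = -24/ 7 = -3.43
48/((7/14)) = 96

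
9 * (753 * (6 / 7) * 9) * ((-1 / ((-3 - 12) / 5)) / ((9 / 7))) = 13554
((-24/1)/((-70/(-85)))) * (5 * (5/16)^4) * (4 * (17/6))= -15.75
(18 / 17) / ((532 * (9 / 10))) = 5 / 2261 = 0.00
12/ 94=6/ 47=0.13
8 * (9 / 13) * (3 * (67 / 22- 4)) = -2268 / 143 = -15.86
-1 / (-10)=1 / 10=0.10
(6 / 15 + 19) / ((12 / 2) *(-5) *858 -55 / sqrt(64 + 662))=-2996136 / 3975285575 + 97 *sqrt(6) / 3975285575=-0.00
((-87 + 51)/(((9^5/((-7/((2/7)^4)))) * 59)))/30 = 16807/46451880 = 0.00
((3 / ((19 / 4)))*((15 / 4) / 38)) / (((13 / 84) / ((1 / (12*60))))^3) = 343 / 7613923200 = 0.00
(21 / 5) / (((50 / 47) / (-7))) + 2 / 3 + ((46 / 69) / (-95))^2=-21905801 / 812250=-26.97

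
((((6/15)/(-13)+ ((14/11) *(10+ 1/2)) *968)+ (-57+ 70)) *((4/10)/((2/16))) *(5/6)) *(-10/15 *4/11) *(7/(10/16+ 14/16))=-251382656/6435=-39064.90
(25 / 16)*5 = 125 / 16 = 7.81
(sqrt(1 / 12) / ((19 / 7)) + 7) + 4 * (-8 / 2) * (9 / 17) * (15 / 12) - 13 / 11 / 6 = -4247 / 1122 + 7 * sqrt(3) / 114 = -3.68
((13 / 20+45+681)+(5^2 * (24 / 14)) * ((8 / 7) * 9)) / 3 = 1144117 / 2940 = 389.16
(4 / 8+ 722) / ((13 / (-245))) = -354025 / 26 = -13616.35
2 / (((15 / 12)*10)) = 4 / 25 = 0.16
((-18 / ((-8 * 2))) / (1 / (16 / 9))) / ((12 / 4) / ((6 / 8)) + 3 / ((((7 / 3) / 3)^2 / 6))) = 49 / 827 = 0.06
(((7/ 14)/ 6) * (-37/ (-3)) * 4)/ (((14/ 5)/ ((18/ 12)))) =185/ 84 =2.20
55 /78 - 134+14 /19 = -132.56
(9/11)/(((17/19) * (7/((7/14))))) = 171/2618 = 0.07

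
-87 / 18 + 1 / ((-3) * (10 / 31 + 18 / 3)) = -2873 / 588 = -4.89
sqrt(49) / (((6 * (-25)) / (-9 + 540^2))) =-13607.58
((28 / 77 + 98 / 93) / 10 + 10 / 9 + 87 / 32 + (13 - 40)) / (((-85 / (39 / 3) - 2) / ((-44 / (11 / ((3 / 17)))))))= -29400449 / 15443208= -1.90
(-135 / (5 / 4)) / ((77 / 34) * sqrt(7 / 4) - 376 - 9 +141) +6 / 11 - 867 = -874031867721 / 1009260857 +188496 * sqrt(7) / 91750987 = -866.01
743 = 743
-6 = -6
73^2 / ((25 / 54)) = 287766 / 25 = 11510.64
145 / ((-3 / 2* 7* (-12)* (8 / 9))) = 145 / 112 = 1.29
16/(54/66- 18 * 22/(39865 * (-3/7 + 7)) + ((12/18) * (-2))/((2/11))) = -2.46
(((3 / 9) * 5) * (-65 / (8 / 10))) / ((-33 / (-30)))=-8125 / 66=-123.11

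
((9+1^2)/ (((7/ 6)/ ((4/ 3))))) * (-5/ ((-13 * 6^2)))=100/ 819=0.12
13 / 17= 0.76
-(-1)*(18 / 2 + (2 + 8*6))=59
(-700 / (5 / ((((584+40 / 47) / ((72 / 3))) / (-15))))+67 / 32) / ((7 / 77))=34176967 / 13536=2524.89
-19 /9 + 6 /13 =-193 /117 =-1.65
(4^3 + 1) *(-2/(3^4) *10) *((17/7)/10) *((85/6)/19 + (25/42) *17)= -42.35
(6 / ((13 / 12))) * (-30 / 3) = -720 / 13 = -55.38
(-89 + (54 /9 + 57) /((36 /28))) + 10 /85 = -678 /17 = -39.88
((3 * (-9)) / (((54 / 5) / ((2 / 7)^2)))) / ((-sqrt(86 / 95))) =5 * sqrt(8170) / 2107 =0.21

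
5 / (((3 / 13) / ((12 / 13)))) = 20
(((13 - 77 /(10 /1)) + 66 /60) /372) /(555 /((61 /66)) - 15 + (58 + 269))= 244 /12941415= 0.00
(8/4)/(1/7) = 14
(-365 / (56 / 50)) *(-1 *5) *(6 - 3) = 136875 / 28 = 4888.39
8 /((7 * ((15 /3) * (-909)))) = -8 /31815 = -0.00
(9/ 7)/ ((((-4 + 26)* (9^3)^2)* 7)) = 1/ 63654822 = 0.00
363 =363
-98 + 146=48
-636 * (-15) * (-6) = -57240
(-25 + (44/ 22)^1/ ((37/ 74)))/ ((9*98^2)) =-1/ 4116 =-0.00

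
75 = 75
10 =10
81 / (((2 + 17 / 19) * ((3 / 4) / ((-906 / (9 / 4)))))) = -826272 / 55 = -15023.13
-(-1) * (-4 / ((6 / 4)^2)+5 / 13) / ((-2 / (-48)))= -1304 / 39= -33.44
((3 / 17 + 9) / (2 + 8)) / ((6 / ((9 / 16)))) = 117 / 1360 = 0.09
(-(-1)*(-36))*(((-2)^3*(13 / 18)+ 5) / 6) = 4.67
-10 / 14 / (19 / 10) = -50 / 133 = -0.38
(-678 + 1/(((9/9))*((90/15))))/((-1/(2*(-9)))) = -12201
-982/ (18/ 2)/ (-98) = 491/ 441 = 1.11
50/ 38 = 25/ 19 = 1.32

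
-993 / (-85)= 993 / 85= 11.68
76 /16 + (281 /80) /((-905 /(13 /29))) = 9969447 /2099600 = 4.75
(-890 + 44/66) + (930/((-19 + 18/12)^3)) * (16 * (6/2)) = -23092372/25725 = -897.66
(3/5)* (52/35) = 156/175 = 0.89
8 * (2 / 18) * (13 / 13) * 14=112 / 9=12.44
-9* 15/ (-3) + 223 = 268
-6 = -6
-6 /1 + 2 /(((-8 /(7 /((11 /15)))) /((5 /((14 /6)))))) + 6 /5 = -2181 /220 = -9.91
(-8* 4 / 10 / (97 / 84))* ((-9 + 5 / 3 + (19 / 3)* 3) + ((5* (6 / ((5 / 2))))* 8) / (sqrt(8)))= -32256* sqrt(2) / 485 -3136 / 97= -126.39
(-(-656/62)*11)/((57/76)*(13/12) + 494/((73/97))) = 4214144/23796747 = 0.18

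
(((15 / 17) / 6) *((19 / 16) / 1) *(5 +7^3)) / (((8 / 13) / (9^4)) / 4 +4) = 704946645 / 46399664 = 15.19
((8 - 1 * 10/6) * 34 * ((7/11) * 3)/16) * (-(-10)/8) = 11305/352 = 32.12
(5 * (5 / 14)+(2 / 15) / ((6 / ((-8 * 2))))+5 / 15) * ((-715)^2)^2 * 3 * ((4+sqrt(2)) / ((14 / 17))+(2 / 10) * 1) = 987227269760875 * sqrt(2) / 588+685251869598725 / 98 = 9366771108218.95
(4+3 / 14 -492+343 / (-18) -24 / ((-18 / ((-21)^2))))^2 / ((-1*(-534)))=26142769 / 2119446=12.33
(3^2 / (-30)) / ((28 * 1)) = -3 / 280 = -0.01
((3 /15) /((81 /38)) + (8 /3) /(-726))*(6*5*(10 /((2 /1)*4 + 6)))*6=88360 /7623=11.59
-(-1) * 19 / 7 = 19 / 7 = 2.71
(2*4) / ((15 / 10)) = 5.33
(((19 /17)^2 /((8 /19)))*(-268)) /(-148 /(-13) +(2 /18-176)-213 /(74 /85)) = 1989404937 /1023800707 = 1.94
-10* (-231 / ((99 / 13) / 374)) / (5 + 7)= 85085 / 9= 9453.89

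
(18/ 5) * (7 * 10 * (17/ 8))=1071/ 2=535.50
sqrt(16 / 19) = 4*sqrt(19) / 19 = 0.92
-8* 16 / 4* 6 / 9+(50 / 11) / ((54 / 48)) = -17.29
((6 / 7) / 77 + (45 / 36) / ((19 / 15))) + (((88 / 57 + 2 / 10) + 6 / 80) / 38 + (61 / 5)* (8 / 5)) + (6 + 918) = 220551211561 / 233494800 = 944.57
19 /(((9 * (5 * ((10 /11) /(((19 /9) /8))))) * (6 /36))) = 3971 /5400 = 0.74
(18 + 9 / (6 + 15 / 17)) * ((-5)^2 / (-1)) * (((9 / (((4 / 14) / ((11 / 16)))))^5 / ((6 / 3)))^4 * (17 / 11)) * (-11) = 69618929936865023180300006150157512117872512244762598029356675 / 263671324847471715511314266718208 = 264036788896699713678060700000.00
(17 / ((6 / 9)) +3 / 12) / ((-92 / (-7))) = 721 / 368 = 1.96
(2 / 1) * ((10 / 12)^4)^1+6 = 4513 / 648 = 6.96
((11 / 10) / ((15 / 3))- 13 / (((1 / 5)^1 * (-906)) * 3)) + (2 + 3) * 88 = 14957287 / 33975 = 440.24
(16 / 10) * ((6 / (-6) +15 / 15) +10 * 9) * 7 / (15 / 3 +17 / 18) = 169.57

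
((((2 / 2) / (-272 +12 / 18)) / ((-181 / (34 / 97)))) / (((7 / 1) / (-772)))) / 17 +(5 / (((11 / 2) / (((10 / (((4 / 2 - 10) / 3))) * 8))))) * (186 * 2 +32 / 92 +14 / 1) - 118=-12257847748270 / 1150457539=-10654.76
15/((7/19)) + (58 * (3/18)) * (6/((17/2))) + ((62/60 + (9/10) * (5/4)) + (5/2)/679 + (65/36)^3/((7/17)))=172322082973/2692751040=63.99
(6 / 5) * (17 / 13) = 102 / 65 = 1.57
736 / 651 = 1.13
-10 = -10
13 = 13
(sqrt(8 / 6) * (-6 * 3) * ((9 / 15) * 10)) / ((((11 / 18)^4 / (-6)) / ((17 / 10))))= 9120.37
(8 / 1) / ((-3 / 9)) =-24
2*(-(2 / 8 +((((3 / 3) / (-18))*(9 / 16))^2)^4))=-274877906945 / 549755813888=-0.50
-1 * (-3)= 3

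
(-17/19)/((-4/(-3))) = -51/76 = -0.67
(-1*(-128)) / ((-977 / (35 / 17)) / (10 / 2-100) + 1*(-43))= -3.37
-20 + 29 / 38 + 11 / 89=-64641 / 3382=-19.11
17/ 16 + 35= 577/ 16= 36.06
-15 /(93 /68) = -340 /31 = -10.97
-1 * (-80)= 80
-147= -147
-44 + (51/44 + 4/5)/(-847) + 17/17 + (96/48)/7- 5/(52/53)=-28955642/605605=-47.81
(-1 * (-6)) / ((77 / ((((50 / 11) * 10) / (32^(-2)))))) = 3072000 / 847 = 3626.92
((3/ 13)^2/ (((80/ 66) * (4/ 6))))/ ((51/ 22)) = 3267/ 114920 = 0.03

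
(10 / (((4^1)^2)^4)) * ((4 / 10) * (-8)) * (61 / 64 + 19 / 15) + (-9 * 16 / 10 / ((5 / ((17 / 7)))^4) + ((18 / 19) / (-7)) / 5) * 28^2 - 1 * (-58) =-676766830331593 / 1144012800000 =-591.57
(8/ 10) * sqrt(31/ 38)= 2 * sqrt(1178)/ 95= 0.72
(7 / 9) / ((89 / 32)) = 224 / 801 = 0.28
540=540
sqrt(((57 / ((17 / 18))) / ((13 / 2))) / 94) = 3 *sqrt(1184118) / 10387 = 0.31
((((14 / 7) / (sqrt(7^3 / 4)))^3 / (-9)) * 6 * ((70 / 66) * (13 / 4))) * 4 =-8320 * sqrt(7) / 237699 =-0.09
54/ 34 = 27/ 17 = 1.59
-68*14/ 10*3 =-1428/ 5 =-285.60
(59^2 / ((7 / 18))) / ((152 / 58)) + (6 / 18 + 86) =2794517 / 798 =3501.90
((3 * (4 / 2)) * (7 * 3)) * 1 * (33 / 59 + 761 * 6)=33947802 / 59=575386.47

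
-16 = -16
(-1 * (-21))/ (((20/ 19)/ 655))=52269/ 4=13067.25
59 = 59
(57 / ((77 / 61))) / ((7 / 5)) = 17385 / 539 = 32.25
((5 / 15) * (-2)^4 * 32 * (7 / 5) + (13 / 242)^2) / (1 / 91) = 19100527901 / 878460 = 21743.20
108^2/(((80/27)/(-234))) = -4605822/5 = -921164.40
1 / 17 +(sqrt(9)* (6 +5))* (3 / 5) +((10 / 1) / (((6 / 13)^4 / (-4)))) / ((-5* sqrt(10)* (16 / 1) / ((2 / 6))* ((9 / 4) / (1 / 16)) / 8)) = 28561* sqrt(10) / 349920 +1688 / 85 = 20.12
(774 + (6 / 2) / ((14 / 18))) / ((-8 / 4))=-5445 / 14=-388.93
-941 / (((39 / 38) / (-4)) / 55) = 7866760 / 39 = 201711.79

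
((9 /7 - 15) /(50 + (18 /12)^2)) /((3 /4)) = -0.35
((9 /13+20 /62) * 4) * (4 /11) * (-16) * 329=-34447616 /4433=-7770.72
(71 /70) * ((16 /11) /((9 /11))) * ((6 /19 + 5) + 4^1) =33512 /1995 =16.80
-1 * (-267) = 267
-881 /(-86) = 881 /86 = 10.24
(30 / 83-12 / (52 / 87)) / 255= -7091 / 91715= -0.08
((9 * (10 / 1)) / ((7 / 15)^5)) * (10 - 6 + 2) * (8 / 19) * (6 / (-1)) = -61637.85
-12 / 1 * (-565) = 6780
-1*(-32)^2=-1024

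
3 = 3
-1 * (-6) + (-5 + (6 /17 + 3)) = 4.35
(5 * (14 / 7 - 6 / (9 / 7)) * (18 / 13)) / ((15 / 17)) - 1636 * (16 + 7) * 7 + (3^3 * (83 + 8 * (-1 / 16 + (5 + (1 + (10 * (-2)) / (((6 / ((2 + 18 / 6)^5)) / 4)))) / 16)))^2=16318341169277 / 52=313814253255.33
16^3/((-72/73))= -37376/9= -4152.89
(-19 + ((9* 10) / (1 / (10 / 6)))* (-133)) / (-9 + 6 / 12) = 39938 / 17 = 2349.29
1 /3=0.33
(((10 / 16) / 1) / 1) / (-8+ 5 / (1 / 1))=-5 / 24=-0.21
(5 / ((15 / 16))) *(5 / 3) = 80 / 9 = 8.89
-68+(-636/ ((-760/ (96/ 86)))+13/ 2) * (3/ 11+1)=-2630421/ 44935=-58.54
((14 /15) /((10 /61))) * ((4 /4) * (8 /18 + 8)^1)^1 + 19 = 45277 /675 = 67.08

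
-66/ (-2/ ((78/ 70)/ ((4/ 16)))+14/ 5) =-25740/ 917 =-28.07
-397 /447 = -0.89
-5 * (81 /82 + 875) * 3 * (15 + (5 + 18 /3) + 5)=-33401415 /82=-407334.33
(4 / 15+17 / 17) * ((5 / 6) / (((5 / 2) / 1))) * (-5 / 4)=-19 / 36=-0.53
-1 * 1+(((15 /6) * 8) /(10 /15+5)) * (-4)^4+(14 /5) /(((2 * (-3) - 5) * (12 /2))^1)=2531476 /2805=902.49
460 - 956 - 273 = -769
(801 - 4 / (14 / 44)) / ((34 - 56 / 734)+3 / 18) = 12152838 / 525469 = 23.13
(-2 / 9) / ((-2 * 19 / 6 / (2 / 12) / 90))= 10 / 19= 0.53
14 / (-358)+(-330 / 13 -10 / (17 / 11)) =-31.89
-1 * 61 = -61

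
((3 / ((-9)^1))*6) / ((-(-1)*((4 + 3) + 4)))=-2 / 11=-0.18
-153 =-153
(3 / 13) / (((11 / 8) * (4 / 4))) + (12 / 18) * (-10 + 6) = -1072 / 429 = -2.50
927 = 927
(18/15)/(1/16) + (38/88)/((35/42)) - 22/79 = 19.44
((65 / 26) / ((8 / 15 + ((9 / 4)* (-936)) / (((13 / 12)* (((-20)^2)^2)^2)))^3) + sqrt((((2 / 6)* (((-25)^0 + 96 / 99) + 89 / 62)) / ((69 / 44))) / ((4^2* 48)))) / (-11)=-2211840000000000000000000000000 / 1476394377360268992267098374621 - sqrt(9934942) / 1129392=-1.50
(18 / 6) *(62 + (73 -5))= 390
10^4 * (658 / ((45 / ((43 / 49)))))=8084000 / 63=128317.46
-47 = -47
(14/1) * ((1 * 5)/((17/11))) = 770/17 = 45.29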